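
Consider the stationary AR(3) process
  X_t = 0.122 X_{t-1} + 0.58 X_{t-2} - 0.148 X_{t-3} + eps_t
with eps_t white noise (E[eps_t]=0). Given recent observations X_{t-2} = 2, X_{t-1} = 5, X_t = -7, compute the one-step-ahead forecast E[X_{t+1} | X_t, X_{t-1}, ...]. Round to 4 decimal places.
E[X_{t+1} \mid \mathcal F_t] = 1.7500

For an AR(p) model X_t = c + sum_i phi_i X_{t-i} + eps_t, the
one-step-ahead conditional mean is
  E[X_{t+1} | X_t, ...] = c + sum_i phi_i X_{t+1-i}.
Substitute known values:
  E[X_{t+1} | ...] = (0.122) * (-7) + (0.58) * (5) + (-0.148) * (2)
                   = 1.7500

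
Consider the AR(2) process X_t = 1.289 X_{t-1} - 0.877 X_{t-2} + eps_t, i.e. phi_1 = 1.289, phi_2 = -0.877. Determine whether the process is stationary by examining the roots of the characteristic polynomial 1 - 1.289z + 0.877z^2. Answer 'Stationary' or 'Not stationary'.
\text{Stationary}

The AR(p) characteristic polynomial is P(z) = 1 - 1.289z + 0.877z^2.
Stationarity requires all roots to lie outside the unit circle, i.e. |z| > 1 for every root.
Set 1 + (-1.289) z + (0.877) z^2 = 0, i.e. a z^2 + b z + c = 0 with a = 0.877, b = -1.289, c = 1.
Discriminant D = b^2 - 4ac = (-1.289)^2 - 4*(0.877)*1 = 1.661521 - (3.508) = -1.846479.
D < 0, so the roots are the complex-conjugate pair z = (-b +/- i sqrt(-D)) / (2a) = 0.7349 +/- 0.7747i.
For a conjugate pair |z|^2 = z * conj(z) = (product of roots) = c/a = 1/(0.877) = 1.140251, so |z| = sqrt(1.140251) = 1.0678 for both roots.
Moduli of all roots: 1.0678, 1.0678.
All moduli strictly greater than 1? Yes.
Verdict: Stationary.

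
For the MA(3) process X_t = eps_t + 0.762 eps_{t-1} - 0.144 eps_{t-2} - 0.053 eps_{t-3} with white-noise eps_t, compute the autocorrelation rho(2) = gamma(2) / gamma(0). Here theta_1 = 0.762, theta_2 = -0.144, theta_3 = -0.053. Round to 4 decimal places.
\rho(2) = -0.1149

For an MA(q) process with theta_0 = 1, the autocovariance is
  gamma(k) = sigma^2 * sum_{i=0..q-k} theta_i * theta_{i+k},
and rho(k) = gamma(k) / gamma(0). Sigma^2 cancels.
  numerator   = (1)*(-0.144) + (0.762)*(-0.053) = -0.184386.
  denominator = (1)^2 + (0.762)^2 + (-0.144)^2 + (-0.053)^2 = 1.604189.
  rho(2) = -0.184386 / 1.604189 = -0.1149.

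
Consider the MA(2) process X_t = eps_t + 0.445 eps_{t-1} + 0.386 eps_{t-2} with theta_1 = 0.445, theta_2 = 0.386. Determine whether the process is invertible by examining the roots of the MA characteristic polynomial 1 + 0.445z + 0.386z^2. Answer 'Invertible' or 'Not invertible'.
\text{Invertible}

The MA(q) characteristic polynomial is P(z) = 1 + 0.445z + 0.386z^2.
Invertibility requires all roots to lie outside the unit circle, i.e. |z| > 1 for every root.
Set 1 + (0.445) z + (0.386) z^2 = 0, i.e. a z^2 + b z + c = 0 with a = 0.386, b = 0.445, c = 1.
Discriminant D = b^2 - 4ac = (0.445)^2 - 4*(0.386)*1 = 0.198025 - (1.544) = -1.345975.
D < 0, so the roots are the complex-conjugate pair z = (-b +/- i sqrt(-D)) / (2a) = -0.5764 +/- 1.5028i.
For a conjugate pair |z|^2 = z * conj(z) = (product of roots) = c/a = 1/(0.386) = 2.590674, so |z| = sqrt(2.590674) = 1.6096 for both roots.
Moduli of all roots: 1.6096, 1.6096.
All moduli strictly greater than 1? Yes.
Verdict: Invertible.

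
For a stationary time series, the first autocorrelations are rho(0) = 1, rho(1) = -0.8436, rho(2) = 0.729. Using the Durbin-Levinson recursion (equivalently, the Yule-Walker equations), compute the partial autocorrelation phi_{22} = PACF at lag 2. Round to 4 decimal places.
\phi_{22} = 0.0601

The PACF at lag k is phi_{kk}, the last component of the solution
to the Yule-Walker system G_k phi = r_k where
  (G_k)_{ij} = rho(|i - j|), (r_k)_i = rho(i), i,j = 1..k.
Equivalently, Durbin-Levinson gives phi_{kk} iteratively:
  phi_{11} = rho(1)
  phi_{kk} = [rho(k) - sum_{j=1..k-1} phi_{k-1,j} rho(k-j)]
            / [1 - sum_{j=1..k-1} phi_{k-1,j} rho(j)],
  phi_{k,j} = phi_{k-1,j} - phi_{kk} phi_{k-1,k-j},  j = 1..k-1.
Step k = 1:
  phi_11 = rho(1) = -0.8436.
Step k = 2:
  phi_22 = [rho(2) - phi_11 rho(1)] / [1 - phi_11 rho(1)] = [0.729 - (-0.8436)(-0.8436)] / [1 - (-0.8436)(-0.8436)]
         = 0.01733904 / 0.28833904 = 0.0601.
Therefore phi_{22} = 0.0601.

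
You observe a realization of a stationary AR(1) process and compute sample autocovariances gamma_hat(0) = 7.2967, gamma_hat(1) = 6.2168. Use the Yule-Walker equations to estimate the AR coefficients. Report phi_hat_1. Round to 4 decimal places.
\hat\phi_{1} = 0.8520

The Yule-Walker equations for an AR(p) process read, in matrix form,
  Gamma_p phi = r_p,   with   (Gamma_p)_{ij} = gamma(|i - j|),
                       (r_p)_i = gamma(i),   i,j = 1..p.
Substitute the sample gammas (Toeplitz matrix and right-hand side of size 1):
  Gamma_p = [[7.2967]]
  r_p     = [6.2168]
With p = 1 this is the single equation gamma(0) phi_1 = gamma(1):
  phi_hat_1 = gamma(1) / gamma(0) = 6.2168 / 7.2967 = 0.8520.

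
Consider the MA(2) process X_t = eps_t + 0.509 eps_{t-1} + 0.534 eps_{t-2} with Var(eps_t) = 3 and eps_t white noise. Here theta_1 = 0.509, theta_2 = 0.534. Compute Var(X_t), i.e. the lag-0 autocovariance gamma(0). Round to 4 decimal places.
\gamma(0) = 4.6327

For an MA(q) process X_t = eps_t + sum_i theta_i eps_{t-i} with
Var(eps_t) = sigma^2, the variance is
  gamma(0) = sigma^2 * (1 + sum_i theta_i^2).
  sum_i theta_i^2 = (0.509)^2 + (0.534)^2 = 0.259081 + 0.285156 = 0.544237.
  gamma(0) = 3 * (1 + 0.544237) = 3 * 1.544237 = 4.632711, which rounds to 4.6327.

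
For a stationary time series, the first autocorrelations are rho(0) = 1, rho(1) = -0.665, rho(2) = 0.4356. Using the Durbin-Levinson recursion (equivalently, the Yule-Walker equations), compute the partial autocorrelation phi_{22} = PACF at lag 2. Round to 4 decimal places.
\phi_{22} = -0.0119

The PACF at lag k is phi_{kk}, the last component of the solution
to the Yule-Walker system G_k phi = r_k where
  (G_k)_{ij} = rho(|i - j|), (r_k)_i = rho(i), i,j = 1..k.
Equivalently, Durbin-Levinson gives phi_{kk} iteratively:
  phi_{11} = rho(1)
  phi_{kk} = [rho(k) - sum_{j=1..k-1} phi_{k-1,j} rho(k-j)]
            / [1 - sum_{j=1..k-1} phi_{k-1,j} rho(j)],
  phi_{k,j} = phi_{k-1,j} - phi_{kk} phi_{k-1,k-j},  j = 1..k-1.
Step k = 1:
  phi_11 = rho(1) = -0.665.
Step k = 2:
  phi_22 = [rho(2) - phi_11 rho(1)] / [1 - phi_11 rho(1)] = [0.4356 - (-0.665)(-0.665)] / [1 - (-0.665)(-0.665)]
         = -0.006625 / 0.557775 = -0.0119.
Therefore phi_{22} = -0.0119.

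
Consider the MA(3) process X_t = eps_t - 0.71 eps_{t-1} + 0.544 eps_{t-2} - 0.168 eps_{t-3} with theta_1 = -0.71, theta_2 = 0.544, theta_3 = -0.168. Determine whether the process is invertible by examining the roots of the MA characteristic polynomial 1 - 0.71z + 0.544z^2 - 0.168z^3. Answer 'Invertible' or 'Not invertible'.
\text{Invertible}

The MA(q) characteristic polynomial is P(z) = 1 - 0.71z + 0.544z^2 - 0.168z^3.
Invertibility requires all roots to lie outside the unit circle, i.e. |z| > 1 for every root.
Degree 3: look for a simple real root z0 first, then factor out (1 - z/z0) and solve the remaining quadratic.
Testing z0 = 2.5: P(2.5) = 1 + (-0.71)(2.5) + (0.544)(2.5)^2 + (-0.168)(2.5)^3
  = 1 + (-1.775) + (3.4) + (-2.625) = 0.  So z_0 = 2.5 is a root, |z_0| = 2.5.
Divide out the factor (1 - 0.4 z) = (1 - z/z0) (since 1/z0 = 0.4):
  P(z) = (1 - 0.4 z)(1 + (-0.31) z + (0.42) z^2)
  [check: z-coef -0.31 - (0.4) = -0.71; z^2-coef 0.42 - (0.4)(-0.31) = 0.544; z^3-coef -(0.4)(0.42) = -0.168.]
Remaining roots from the quadratic factor 1 + (-0.31) z + (0.42) z^2:
  Set 1 + (-0.31) z + (0.42) z^2 = 0, i.e. a z^2 + b z + c = 0 with a = 0.42, b = -0.31, c = 1.
  Discriminant D = b^2 - 4ac = (-0.31)^2 - 4*(0.42)*1 = 0.0961 - (1.68) = -1.5839.
  D < 0, so the roots are the complex-conjugate pair z = (-b +/- i sqrt(-D)) / (2a) = 0.369 +/- 1.4983i.
  For a conjugate pair |z|^2 = z * conj(z) = (product of roots) = c/a = 1/(0.42) = 2.380952, so |z| = sqrt(2.380952) = 1.543 for both roots.
Moduli of all roots: 2.5000, 1.5430, 1.5430.
All moduli strictly greater than 1? Yes.
Verdict: Invertible.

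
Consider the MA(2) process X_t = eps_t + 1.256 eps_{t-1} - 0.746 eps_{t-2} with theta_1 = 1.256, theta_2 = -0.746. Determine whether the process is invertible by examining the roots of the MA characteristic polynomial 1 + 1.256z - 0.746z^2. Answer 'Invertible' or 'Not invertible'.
\text{Not invertible}

The MA(q) characteristic polynomial is P(z) = 1 + 1.256z - 0.746z^2.
Invertibility requires all roots to lie outside the unit circle, i.e. |z| > 1 for every root.
Set 1 + (1.256) z + (-0.746) z^2 = 0, i.e. a z^2 + b z + c = 0 with a = -0.746, b = 1.256, c = 1.
Discriminant D = b^2 - 4ac = (1.256)^2 - 4*(-0.746)*1 = 1.577536 - (-2.984) = 4.561536.
D >= 0, so the roots are real: z = (-b +/- sqrt(D)) / (2a) = (-1.256 +/- 2.135775) / (-1.492).
  z_1 = (-1.256 + 2.135775) / (-1.492) = -0.5897,   |z_1| = 0.5897.
  z_2 = (-1.256 - 2.135775) / (-1.492) = 2.2733,   |z_2| = 2.2733.
Moduli of all roots: 0.5897, 2.2733.
All moduli strictly greater than 1? No.
Verdict: Not invertible.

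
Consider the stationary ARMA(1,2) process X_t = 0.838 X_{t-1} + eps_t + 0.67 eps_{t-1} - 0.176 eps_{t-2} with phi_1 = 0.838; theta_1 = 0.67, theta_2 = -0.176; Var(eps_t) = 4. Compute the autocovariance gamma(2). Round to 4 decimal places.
\gamma(2) = 21.0101

Multiply the model equation by X_{t-k} and take expectations. With theta_0 = psi_0 = 1 and psi_j the MA(infinity) weights, this gives
  gamma(k) - sum_i phi_i gamma(k-i) = c_k,
  c_k = sigma^2 * sum_{j=k..q} theta_j psi_{j-k}   (c_k = 0 for k > q),
using gamma(-m) = gamma(m).
psi-weights needed (psi_j = theta_j + sum_i phi_i psi_{j-i}):
  psi_1 = theta_1 + phi_1 = 0.67 + (0.838) = 1.508
  psi_2 = theta_2 + phi_1 psi_1 = -0.176 + (0.838)(1.508) = 1.087704
Right-hand sides:
  c_0 = sigma^2 (1 + theta_1 psi_1 + theta_2 psi_2) = 4 * (1 + (0.67)(1.508) + (-0.176)(1.087704)) = 4 * 1.818924 = 7.275696
  c_1 = sigma^2 (theta_1 + theta_2 psi_1) = 4 * (0.67 + (-0.176)(1.508)) = 1.618368
  c_2 = sigma^2 theta_2 = 4 * (-0.176) = -0.704
Equations for k = 0 and k = 1 (AR order 1):
  gamma(0) = phi_1 gamma(1) + c_0
  gamma(1) = phi_1 gamma(0) + c_1
Substituting the second into the first: gamma(0) (1 - phi_1^2) = c_0 + phi_1 c_1, so
  gamma(0) = (c_0 + phi_1 c_1) / (1 - phi_1^2) = (7.275696 + (0.838)(1.618368)) / (1 - (0.838)^2) = 8.631889 / 0.297756 = 28.989806.
  gamma(1) = phi_1 gamma(0) + c_1 = (0.838)(28.989806) + (1.618368) = 25.911826.
For k = 2: gamma(2) = phi_1 gamma(1) + c_2
  = (0.838)(25.911826) + (-0.704) = 21.01011.
Therefore gamma(2) = 21.0101 (to 4 decimal places).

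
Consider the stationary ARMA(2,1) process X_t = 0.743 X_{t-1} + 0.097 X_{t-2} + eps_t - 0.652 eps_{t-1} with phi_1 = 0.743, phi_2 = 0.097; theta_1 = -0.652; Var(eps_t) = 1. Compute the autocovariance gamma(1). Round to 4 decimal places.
\gamma(1) = 0.1836

Multiply the model equation by X_{t-k} and take expectations. With theta_0 = psi_0 = 1 and psi_j the MA(infinity) weights, this gives
  gamma(k) - sum_i phi_i gamma(k-i) = c_k,
  c_k = sigma^2 * sum_{j=k..q} theta_j psi_{j-k}   (c_k = 0 for k > q),
using gamma(-m) = gamma(m).
psi-weights needed (psi_j = theta_j + sum_i phi_i psi_{j-i}):
  psi_1 = theta_1 + phi_1 = -0.652 + (0.743) = 0.091
Right-hand sides:
  c_0 = sigma^2 (1 + theta_1 psi_1) = 1 * (1 + (-0.652)(0.091)) = 1 * 0.940668 = 0.940668
  c_1 = sigma^2 theta_1 = 1 * (-0.652) = -0.652
  c_2 = 0
Equations for k = 0, 1, 2 (AR order 2, c_2 = 0):
  (E0) gamma(0) = phi_1 gamma(1) + phi_2 gamma(2) + c_0
  (E1) gamma(1) = phi_1 gamma(0) + phi_2 gamma(1) + c_1
  (E2) gamma(2) = phi_1 gamma(1) + phi_2 gamma(0)
From (E1): gamma(1) = A gamma(0) + B with
  A = phi_1 / (1 - phi_2) = 0.743 / 0.903 = 0.822813,   B = c_1 / (1 - phi_2) = -0.652 / 0.903 = -0.722038.
Insert (E2) into (E0): gamma(0) (1 - phi_2^2) = phi_1 (1 + phi_2) gamma(1) + c_0.
  phi_1 (1 + phi_2) = (0.743)(1.097) = 0.815071,   1 - phi_2^2 = 0.990591.
Replace gamma(1) by A gamma(0) + B and collect gamma(0):
  gamma(0) [0.990591 - (0.815071)(0.822813)] = (0.815071)(-0.722038) + 0.940668
  gamma(0) * 0.31994 = 0.352156
  gamma(0) = 0.352156 / 0.31994 = 1.100694.
  gamma(1) = A gamma(0) + B = (0.822813)(1.100694) + (-0.722038) = 0.183627.
Therefore gamma(1) = 0.1836 (to 4 decimal places).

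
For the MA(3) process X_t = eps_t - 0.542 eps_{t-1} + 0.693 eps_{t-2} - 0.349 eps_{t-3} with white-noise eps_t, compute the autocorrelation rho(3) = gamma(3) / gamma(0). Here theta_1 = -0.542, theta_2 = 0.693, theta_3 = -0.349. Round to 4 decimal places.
\rho(3) = -0.1841

For an MA(q) process with theta_0 = 1, the autocovariance is
  gamma(k) = sigma^2 * sum_{i=0..q-k} theta_i * theta_{i+k},
and rho(k) = gamma(k) / gamma(0). Sigma^2 cancels.
  numerator   = (1)*(-0.349) = -0.349.
  denominator = (1)^2 + (-0.542)^2 + (0.693)^2 + (-0.349)^2 = 1.895814.
  rho(3) = -0.349 / 1.895814 = -0.1841.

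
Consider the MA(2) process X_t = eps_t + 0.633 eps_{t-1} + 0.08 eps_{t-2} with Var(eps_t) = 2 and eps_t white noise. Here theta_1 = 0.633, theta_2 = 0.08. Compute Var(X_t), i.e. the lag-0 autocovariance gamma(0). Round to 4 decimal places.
\gamma(0) = 2.8142

For an MA(q) process X_t = eps_t + sum_i theta_i eps_{t-i} with
Var(eps_t) = sigma^2, the variance is
  gamma(0) = sigma^2 * (1 + sum_i theta_i^2).
  sum_i theta_i^2 = (0.633)^2 + (0.08)^2 = 0.400689 + 0.0064 = 0.407089.
  gamma(0) = 2 * (1 + 0.407089) = 2 * 1.407089 = 2.814178, which rounds to 2.8142.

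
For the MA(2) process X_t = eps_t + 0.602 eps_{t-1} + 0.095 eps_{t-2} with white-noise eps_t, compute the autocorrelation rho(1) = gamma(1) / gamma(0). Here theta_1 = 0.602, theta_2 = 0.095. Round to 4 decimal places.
\rho(1) = 0.4807

For an MA(q) process with theta_0 = 1, the autocovariance is
  gamma(k) = sigma^2 * sum_{i=0..q-k} theta_i * theta_{i+k},
and rho(k) = gamma(k) / gamma(0). Sigma^2 cancels.
  numerator   = (1)*(0.602) + (0.602)*(0.095) = 0.65919.
  denominator = (1)^2 + (0.602)^2 + (0.095)^2 = 1.371429.
  rho(1) = 0.65919 / 1.371429 = 0.4807.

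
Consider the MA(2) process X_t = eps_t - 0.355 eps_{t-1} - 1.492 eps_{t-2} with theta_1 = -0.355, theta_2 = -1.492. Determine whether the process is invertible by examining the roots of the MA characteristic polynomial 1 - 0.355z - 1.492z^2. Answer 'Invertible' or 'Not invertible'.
\text{Not invertible}

The MA(q) characteristic polynomial is P(z) = 1 - 0.355z - 1.492z^2.
Invertibility requires all roots to lie outside the unit circle, i.e. |z| > 1 for every root.
Set 1 + (-0.355) z + (-1.492) z^2 = 0, i.e. a z^2 + b z + c = 0 with a = -1.492, b = -0.355, c = 1.
Discriminant D = b^2 - 4ac = (-0.355)^2 - 4*(-1.492)*1 = 0.126025 - (-5.968) = 6.094025.
D >= 0, so the roots are real: z = (-b +/- sqrt(D)) / (2a) = (0.355 +/- 2.468608) / (-2.984).
  z_1 = (0.355 + 2.468608) / (-2.984) = -0.9462,   |z_1| = 0.9462.
  z_2 = (0.355 - 2.468608) / (-2.984) = 0.7083,   |z_2| = 0.7083.
Moduli of all roots: 0.9462, 0.7083.
All moduli strictly greater than 1? No.
Verdict: Not invertible.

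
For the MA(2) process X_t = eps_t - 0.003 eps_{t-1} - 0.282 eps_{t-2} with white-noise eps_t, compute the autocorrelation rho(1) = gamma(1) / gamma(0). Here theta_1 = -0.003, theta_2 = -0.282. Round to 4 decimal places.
\rho(1) = -0.0020

For an MA(q) process with theta_0 = 1, the autocovariance is
  gamma(k) = sigma^2 * sum_{i=0..q-k} theta_i * theta_{i+k},
and rho(k) = gamma(k) / gamma(0). Sigma^2 cancels.
  numerator   = (1)*(-0.003) + (-0.003)*(-0.282) = -0.002154.
  denominator = (1)^2 + (-0.003)^2 + (-0.282)^2 = 1.079533.
  rho(1) = -0.002154 / 1.079533 = -0.0020.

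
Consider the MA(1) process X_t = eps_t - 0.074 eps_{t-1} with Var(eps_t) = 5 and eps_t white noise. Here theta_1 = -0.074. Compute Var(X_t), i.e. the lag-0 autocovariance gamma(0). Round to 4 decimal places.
\gamma(0) = 5.0274

For an MA(q) process X_t = eps_t + sum_i theta_i eps_{t-i} with
Var(eps_t) = sigma^2, the variance is
  gamma(0) = sigma^2 * (1 + sum_i theta_i^2).
  sum_i theta_i^2 = (-0.074)^2 = 0.005476.
  gamma(0) = 5 * (1 + 0.005476) = 5 * 1.005476 = 5.02738, which rounds to 5.0274.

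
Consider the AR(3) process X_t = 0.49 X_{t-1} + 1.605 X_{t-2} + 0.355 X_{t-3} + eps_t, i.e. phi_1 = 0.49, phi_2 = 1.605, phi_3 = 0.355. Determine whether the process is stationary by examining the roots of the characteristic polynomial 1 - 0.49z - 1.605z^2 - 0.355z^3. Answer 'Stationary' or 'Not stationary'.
\text{Not stationary}

The AR(p) characteristic polynomial is P(z) = 1 - 0.49z - 1.605z^2 - 0.355z^3.
Stationarity requires all roots to lie outside the unit circle, i.e. |z| > 1 for every root.
Degree 3: look for a simple real root z0 first, then factor out (1 - z/z0) and solve the remaining quadratic.
Testing z0 = -4: P(-4) = 1 + (-0.49)(-4) + (-1.605)(-4)^2 + (-0.355)(-4)^3
  = 1 + (1.96) + (-25.68) + (22.72) = 0.  So z_0 = -4 is a root, |z_0| = 4.
Divide out the factor (1 + 0.25 z) = (1 - z/z0) (since 1/z0 = -0.25):
  P(z) = (1 + 0.25 z)(1 + (-0.74) z + (-1.42) z^2)
  [check: z-coef -0.74 - (-0.25) = -0.49; z^2-coef -1.42 - (-0.25)(-0.74) = -1.605; z^3-coef -(-0.25)(-1.42) = -0.355.]
Remaining roots from the quadratic factor 1 + (-0.74) z + (-1.42) z^2:
  Set 1 + (-0.74) z + (-1.42) z^2 = 0, i.e. a z^2 + b z + c = 0 with a = -1.42, b = -0.74, c = 1.
  Discriminant D = b^2 - 4ac = (-0.74)^2 - 4*(-1.42)*1 = 0.5476 - (-5.68) = 6.2276.
  D >= 0, so the roots are real: z = (-b +/- sqrt(D)) / (2a) = (0.74 +/- 2.495516) / (-2.84).
    z_1 = (0.74 + 2.495516) / (-2.84) = -1.1393,   |z_1| = 1.1393.
    z_2 = (0.74 - 2.495516) / (-2.84) = 0.6181,   |z_2| = 0.6181.
Moduli of all roots: 4.0000, 1.1393, 0.6181.
All moduli strictly greater than 1? No.
Verdict: Not stationary.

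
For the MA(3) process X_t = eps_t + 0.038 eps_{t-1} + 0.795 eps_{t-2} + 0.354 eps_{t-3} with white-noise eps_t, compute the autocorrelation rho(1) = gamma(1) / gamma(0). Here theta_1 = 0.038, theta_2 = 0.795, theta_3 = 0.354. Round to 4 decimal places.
\rho(1) = 0.1988

For an MA(q) process with theta_0 = 1, the autocovariance is
  gamma(k) = sigma^2 * sum_{i=0..q-k} theta_i * theta_{i+k},
and rho(k) = gamma(k) / gamma(0). Sigma^2 cancels.
  numerator   = (1)*(0.038) + (0.038)*(0.795) + (0.795)*(0.354) = 0.34964.
  denominator = (1)^2 + (0.038)^2 + (0.795)^2 + (0.354)^2 = 1.758785.
  rho(1) = 0.34964 / 1.758785 = 0.1988.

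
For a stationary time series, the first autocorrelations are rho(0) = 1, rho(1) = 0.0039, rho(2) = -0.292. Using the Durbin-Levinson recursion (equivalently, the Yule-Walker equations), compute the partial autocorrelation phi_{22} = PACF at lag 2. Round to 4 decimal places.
\phi_{22} = -0.2920

The PACF at lag k is phi_{kk}, the last component of the solution
to the Yule-Walker system G_k phi = r_k where
  (G_k)_{ij} = rho(|i - j|), (r_k)_i = rho(i), i,j = 1..k.
Equivalently, Durbin-Levinson gives phi_{kk} iteratively:
  phi_{11} = rho(1)
  phi_{kk} = [rho(k) - sum_{j=1..k-1} phi_{k-1,j} rho(k-j)]
            / [1 - sum_{j=1..k-1} phi_{k-1,j} rho(j)],
  phi_{k,j} = phi_{k-1,j} - phi_{kk} phi_{k-1,k-j},  j = 1..k-1.
Step k = 1:
  phi_11 = rho(1) = 0.0039.
Step k = 2:
  phi_22 = [rho(2) - phi_11 rho(1)] / [1 - phi_11 rho(1)] = [-0.292 - (0.0039)(0.0039)] / [1 - (0.0039)(0.0039)]
         = -0.29201521 / 0.99998479 = -0.292.
Therefore phi_{22} = -0.2920.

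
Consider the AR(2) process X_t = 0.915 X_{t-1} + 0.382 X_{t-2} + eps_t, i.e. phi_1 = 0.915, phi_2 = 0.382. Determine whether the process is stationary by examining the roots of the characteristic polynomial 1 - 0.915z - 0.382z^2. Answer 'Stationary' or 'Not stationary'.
\text{Not stationary}

The AR(p) characteristic polynomial is P(z) = 1 - 0.915z - 0.382z^2.
Stationarity requires all roots to lie outside the unit circle, i.e. |z| > 1 for every root.
Set 1 + (-0.915) z + (-0.382) z^2 = 0, i.e. a z^2 + b z + c = 0 with a = -0.382, b = -0.915, c = 1.
Discriminant D = b^2 - 4ac = (-0.915)^2 - 4*(-0.382)*1 = 0.837225 - (-1.528) = 2.365225.
D >= 0, so the roots are real: z = (-b +/- sqrt(D)) / (2a) = (0.915 +/- 1.537929) / (-0.764).
  z_1 = (0.915 + 1.537929) / (-0.764) = -3.2106,   |z_1| = 3.2106.
  z_2 = (0.915 - 1.537929) / (-0.764) = 0.8154,   |z_2| = 0.8154.
Moduli of all roots: 3.2106, 0.8154.
All moduli strictly greater than 1? No.
Verdict: Not stationary.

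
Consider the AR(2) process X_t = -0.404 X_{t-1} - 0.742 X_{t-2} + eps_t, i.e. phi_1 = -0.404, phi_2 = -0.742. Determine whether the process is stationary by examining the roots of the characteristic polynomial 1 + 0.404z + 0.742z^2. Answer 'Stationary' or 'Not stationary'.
\text{Stationary}

The AR(p) characteristic polynomial is P(z) = 1 + 0.404z + 0.742z^2.
Stationarity requires all roots to lie outside the unit circle, i.e. |z| > 1 for every root.
Set 1 + (0.404) z + (0.742) z^2 = 0, i.e. a z^2 + b z + c = 0 with a = 0.742, b = 0.404, c = 1.
Discriminant D = b^2 - 4ac = (0.404)^2 - 4*(0.742)*1 = 0.163216 - (2.968) = -2.804784.
D < 0, so the roots are the complex-conjugate pair z = (-b +/- i sqrt(-D)) / (2a) = -0.2722 +/- 1.1285i.
For a conjugate pair |z|^2 = z * conj(z) = (product of roots) = c/a = 1/(0.742) = 1.347709, so |z| = sqrt(1.347709) = 1.1609 for both roots.
Moduli of all roots: 1.1609, 1.1609.
All moduli strictly greater than 1? Yes.
Verdict: Stationary.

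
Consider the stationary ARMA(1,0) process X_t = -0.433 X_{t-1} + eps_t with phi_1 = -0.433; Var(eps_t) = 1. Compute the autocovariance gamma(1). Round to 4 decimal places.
\gamma(1) = -0.5329

Multiply the model equation by X_{t-k} and take expectations. With theta_0 = psi_0 = 1 and psi_j the MA(infinity) weights, this gives
  gamma(k) - sum_i phi_i gamma(k-i) = c_k,
  c_k = sigma^2 * sum_{j=k..q} theta_j psi_{j-k}   (c_k = 0 for k > q),
using gamma(-m) = gamma(m).
Pure AR (q = 0): c_0 = sigma^2 = 1, c_k = 0 for k >= 1.
Equations for k = 0 and k = 1 (AR order 1):
  gamma(0) = phi_1 gamma(1) + c_0
  gamma(1) = phi_1 gamma(0) + c_1
Substituting the second into the first: gamma(0) (1 - phi_1^2) = c_0 + phi_1 c_1, so
  gamma(0) = c_0 / (1 - phi_1^2) = 1 / (1 - (-0.433)^2) = 1 / 0.812511 = 1.230753.
  gamma(1) = phi_1 gamma(0) = (-0.433)(1.230753) = -0.532916.
Therefore gamma(1) = -0.5329 (to 4 decimal places).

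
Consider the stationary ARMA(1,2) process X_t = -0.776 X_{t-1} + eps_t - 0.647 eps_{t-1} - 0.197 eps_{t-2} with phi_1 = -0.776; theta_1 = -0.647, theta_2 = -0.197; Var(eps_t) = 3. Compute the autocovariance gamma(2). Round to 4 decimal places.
\gamma(2) = 9.4649

Multiply the model equation by X_{t-k} and take expectations. With theta_0 = psi_0 = 1 and psi_j the MA(infinity) weights, this gives
  gamma(k) - sum_i phi_i gamma(k-i) = c_k,
  c_k = sigma^2 * sum_{j=k..q} theta_j psi_{j-k}   (c_k = 0 for k > q),
using gamma(-m) = gamma(m).
psi-weights needed (psi_j = theta_j + sum_i phi_i psi_{j-i}):
  psi_1 = theta_1 + phi_1 = -0.647 + (-0.776) = -1.423
  psi_2 = theta_2 + phi_1 psi_1 = -0.197 + (-0.776)(-1.423) = 0.907248
Right-hand sides:
  c_0 = sigma^2 (1 + theta_1 psi_1 + theta_2 psi_2) = 3 * (1 + (-0.647)(-1.423) + (-0.197)(0.907248)) = 3 * 1.741953 = 5.225859
  c_1 = sigma^2 (theta_1 + theta_2 psi_1) = 3 * (-0.647 + (-0.197)(-1.423)) = -1.100007
  c_2 = sigma^2 theta_2 = 3 * (-0.197) = -0.591
Equations for k = 0 and k = 1 (AR order 1):
  gamma(0) = phi_1 gamma(1) + c_0
  gamma(1) = phi_1 gamma(0) + c_1
Substituting the second into the first: gamma(0) (1 - phi_1^2) = c_0 + phi_1 c_1, so
  gamma(0) = (c_0 + phi_1 c_1) / (1 - phi_1^2) = (5.225859 + (-0.776)(-1.100007)) / (1 - (-0.776)^2) = 6.079465 / 0.397824 = 15.281795.
  gamma(1) = phi_1 gamma(0) + c_1 = (-0.776)(15.281795) + (-1.100007) = -12.95868.
For k = 2: gamma(2) = phi_1 gamma(1) + c_2
  = (-0.776)(-12.95868) + (-0.591) = 9.464936.
Therefore gamma(2) = 9.4649 (to 4 decimal places).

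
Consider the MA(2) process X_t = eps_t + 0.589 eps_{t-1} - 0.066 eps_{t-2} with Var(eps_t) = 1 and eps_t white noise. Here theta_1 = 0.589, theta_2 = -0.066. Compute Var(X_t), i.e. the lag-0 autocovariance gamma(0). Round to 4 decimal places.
\gamma(0) = 1.3513

For an MA(q) process X_t = eps_t + sum_i theta_i eps_{t-i} with
Var(eps_t) = sigma^2, the variance is
  gamma(0) = sigma^2 * (1 + sum_i theta_i^2).
  sum_i theta_i^2 = (0.589)^2 + (-0.066)^2 = 0.346921 + 0.004356 = 0.351277.
  gamma(0) = 1 * (1 + 0.351277) = 1 * 1.351277 = 1.351277, which rounds to 1.3513.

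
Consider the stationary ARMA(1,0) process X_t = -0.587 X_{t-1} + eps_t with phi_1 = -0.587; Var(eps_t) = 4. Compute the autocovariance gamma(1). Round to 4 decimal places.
\gamma(1) = -3.5824

Multiply the model equation by X_{t-k} and take expectations. With theta_0 = psi_0 = 1 and psi_j the MA(infinity) weights, this gives
  gamma(k) - sum_i phi_i gamma(k-i) = c_k,
  c_k = sigma^2 * sum_{j=k..q} theta_j psi_{j-k}   (c_k = 0 for k > q),
using gamma(-m) = gamma(m).
Pure AR (q = 0): c_0 = sigma^2 = 4, c_k = 0 for k >= 1.
Equations for k = 0 and k = 1 (AR order 1):
  gamma(0) = phi_1 gamma(1) + c_0
  gamma(1) = phi_1 gamma(0) + c_1
Substituting the second into the first: gamma(0) (1 - phi_1^2) = c_0 + phi_1 c_1, so
  gamma(0) = c_0 / (1 - phi_1^2) = 4 / (1 - (-0.587)^2) = 4 / 0.655431 = 6.102854.
  gamma(1) = phi_1 gamma(0) = (-0.587)(6.102854) = -3.582376.
Therefore gamma(1) = -3.5824 (to 4 decimal places).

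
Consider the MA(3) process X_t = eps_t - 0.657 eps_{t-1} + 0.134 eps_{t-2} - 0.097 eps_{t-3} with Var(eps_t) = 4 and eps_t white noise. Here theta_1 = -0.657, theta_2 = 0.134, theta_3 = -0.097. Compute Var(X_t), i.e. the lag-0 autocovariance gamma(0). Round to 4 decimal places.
\gamma(0) = 5.8361

For an MA(q) process X_t = eps_t + sum_i theta_i eps_{t-i} with
Var(eps_t) = sigma^2, the variance is
  gamma(0) = sigma^2 * (1 + sum_i theta_i^2).
  sum_i theta_i^2 = (-0.657)^2 + (0.134)^2 + (-0.097)^2 = 0.431649 + 0.017956 + 0.009409 = 0.459014.
  gamma(0) = 4 * (1 + 0.459014) = 4 * 1.459014 = 5.836056, which rounds to 5.8361.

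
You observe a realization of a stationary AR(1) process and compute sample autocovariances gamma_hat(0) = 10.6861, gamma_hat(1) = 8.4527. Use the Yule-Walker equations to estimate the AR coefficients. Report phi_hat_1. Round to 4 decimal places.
\hat\phi_{1} = 0.7910

The Yule-Walker equations for an AR(p) process read, in matrix form,
  Gamma_p phi = r_p,   with   (Gamma_p)_{ij} = gamma(|i - j|),
                       (r_p)_i = gamma(i),   i,j = 1..p.
Substitute the sample gammas (Toeplitz matrix and right-hand side of size 1):
  Gamma_p = [[10.6861]]
  r_p     = [8.4527]
With p = 1 this is the single equation gamma(0) phi_1 = gamma(1):
  phi_hat_1 = gamma(1) / gamma(0) = 8.4527 / 10.6861 = 0.7910.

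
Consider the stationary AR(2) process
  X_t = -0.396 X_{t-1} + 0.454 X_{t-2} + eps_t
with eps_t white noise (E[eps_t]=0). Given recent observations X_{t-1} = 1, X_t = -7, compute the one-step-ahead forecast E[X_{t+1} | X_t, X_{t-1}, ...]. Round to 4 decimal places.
E[X_{t+1} \mid \mathcal F_t] = 3.2260

For an AR(p) model X_t = c + sum_i phi_i X_{t-i} + eps_t, the
one-step-ahead conditional mean is
  E[X_{t+1} | X_t, ...] = c + sum_i phi_i X_{t+1-i}.
Substitute known values:
  E[X_{t+1} | ...] = (-0.396) * (-7) + (0.454) * (1)
                   = 3.2260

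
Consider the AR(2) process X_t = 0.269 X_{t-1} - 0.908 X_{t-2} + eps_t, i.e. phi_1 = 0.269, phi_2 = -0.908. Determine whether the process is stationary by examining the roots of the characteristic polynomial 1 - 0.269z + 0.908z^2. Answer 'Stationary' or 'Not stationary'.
\text{Stationary}

The AR(p) characteristic polynomial is P(z) = 1 - 0.269z + 0.908z^2.
Stationarity requires all roots to lie outside the unit circle, i.e. |z| > 1 for every root.
Set 1 + (-0.269) z + (0.908) z^2 = 0, i.e. a z^2 + b z + c = 0 with a = 0.908, b = -0.269, c = 1.
Discriminant D = b^2 - 4ac = (-0.269)^2 - 4*(0.908)*1 = 0.072361 - (3.632) = -3.559639.
D < 0, so the roots are the complex-conjugate pair z = (-b +/- i sqrt(-D)) / (2a) = 0.1481 +/- 1.0389i.
For a conjugate pair |z|^2 = z * conj(z) = (product of roots) = c/a = 1/(0.908) = 1.101322, so |z| = sqrt(1.101322) = 1.0494 for both roots.
Moduli of all roots: 1.0494, 1.0494.
All moduli strictly greater than 1? Yes.
Verdict: Stationary.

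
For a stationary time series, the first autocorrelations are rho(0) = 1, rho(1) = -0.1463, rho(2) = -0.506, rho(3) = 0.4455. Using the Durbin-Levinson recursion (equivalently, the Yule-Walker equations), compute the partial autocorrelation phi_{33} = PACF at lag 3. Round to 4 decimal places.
\phi_{33} = 0.3640

The PACF at lag k is phi_{kk}, the last component of the solution
to the Yule-Walker system G_k phi = r_k where
  (G_k)_{ij} = rho(|i - j|), (r_k)_i = rho(i), i,j = 1..k.
Equivalently, Durbin-Levinson gives phi_{kk} iteratively:
  phi_{11} = rho(1)
  phi_{kk} = [rho(k) - sum_{j=1..k-1} phi_{k-1,j} rho(k-j)]
            / [1 - sum_{j=1..k-1} phi_{k-1,j} rho(j)],
  phi_{k,j} = phi_{k-1,j} - phi_{kk} phi_{k-1,k-j},  j = 1..k-1.
Step k = 1:
  phi_11 = rho(1) = -0.1463.
Step k = 2:
  phi_22 = [rho(2) - phi_11 rho(1)] / [1 - phi_11 rho(1)] = [-0.506 - (-0.1463)(-0.1463)] / [1 - (-0.1463)(-0.1463)]
         = -0.52740369 / 0.97859631 = -0.538939.
  Update: phi_21 = phi_11 - phi_22 phi_11 = -0.1463 - (-0.538939)(-0.1463) = -0.225147.
Step k = 3:
  phi_33 = [rho(3) - phi_21 rho(2) - phi_22 rho(1)] / [1 - phi_21 rho(1) - phi_22 rho(2)]
    numerator   = 0.4455 - (-0.225147)(-0.506) - (-0.538939)(-0.1463) = 0.25272896
    denominator = 1 - (-0.225147)(-0.1463) - (-0.538939)(-0.506) = 0.69435791
  phi_33 = 0.25272896 / 0.69435791 = 0.364.
Therefore phi_{33} = 0.3640.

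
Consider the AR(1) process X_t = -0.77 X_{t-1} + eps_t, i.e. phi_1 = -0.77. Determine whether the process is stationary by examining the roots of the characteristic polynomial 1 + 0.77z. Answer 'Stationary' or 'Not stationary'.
\text{Stationary}

The AR(p) characteristic polynomial is P(z) = 1 + 0.77z.
Stationarity requires all roots to lie outside the unit circle, i.e. |z| > 1 for every root.
This is linear in z: 1 + (0.77) z = 0  =>  z = -1/(0.77) = -1.298701,  |z| = 1.298701.
Moduli of all roots: 1.2987.
All moduli strictly greater than 1? Yes.
Verdict: Stationary.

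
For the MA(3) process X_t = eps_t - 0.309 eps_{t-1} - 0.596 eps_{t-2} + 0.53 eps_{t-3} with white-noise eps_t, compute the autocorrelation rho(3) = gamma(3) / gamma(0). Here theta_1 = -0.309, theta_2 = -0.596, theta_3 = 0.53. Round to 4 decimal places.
\rho(3) = 0.3061

For an MA(q) process with theta_0 = 1, the autocovariance is
  gamma(k) = sigma^2 * sum_{i=0..q-k} theta_i * theta_{i+k},
and rho(k) = gamma(k) / gamma(0). Sigma^2 cancels.
  numerator   = (1)*(0.53) = 0.53.
  denominator = (1)^2 + (-0.309)^2 + (-0.596)^2 + (0.53)^2 = 1.731597.
  rho(3) = 0.53 / 1.731597 = 0.3061.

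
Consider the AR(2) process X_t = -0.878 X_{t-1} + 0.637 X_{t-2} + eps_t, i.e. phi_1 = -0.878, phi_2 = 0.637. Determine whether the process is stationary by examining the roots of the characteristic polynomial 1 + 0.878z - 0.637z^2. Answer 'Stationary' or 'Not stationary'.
\text{Not stationary}

The AR(p) characteristic polynomial is P(z) = 1 + 0.878z - 0.637z^2.
Stationarity requires all roots to lie outside the unit circle, i.e. |z| > 1 for every root.
Set 1 + (0.878) z + (-0.637) z^2 = 0, i.e. a z^2 + b z + c = 0 with a = -0.637, b = 0.878, c = 1.
Discriminant D = b^2 - 4ac = (0.878)^2 - 4*(-0.637)*1 = 0.770884 - (-2.548) = 3.318884.
D >= 0, so the roots are real: z = (-b +/- sqrt(D)) / (2a) = (-0.878 +/- 1.82178) / (-1.274).
  z_1 = (-0.878 + 1.82178) / (-1.274) = -0.7408,   |z_1| = 0.7408.
  z_2 = (-0.878 - 1.82178) / (-1.274) = 2.1191,   |z_2| = 2.1191.
Moduli of all roots: 0.7408, 2.1191.
All moduli strictly greater than 1? No.
Verdict: Not stationary.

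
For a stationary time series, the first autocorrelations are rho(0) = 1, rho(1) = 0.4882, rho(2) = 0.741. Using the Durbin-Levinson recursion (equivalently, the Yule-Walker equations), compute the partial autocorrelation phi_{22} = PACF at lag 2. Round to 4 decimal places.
\phi_{22} = 0.6600

The PACF at lag k is phi_{kk}, the last component of the solution
to the Yule-Walker system G_k phi = r_k where
  (G_k)_{ij} = rho(|i - j|), (r_k)_i = rho(i), i,j = 1..k.
Equivalently, Durbin-Levinson gives phi_{kk} iteratively:
  phi_{11} = rho(1)
  phi_{kk} = [rho(k) - sum_{j=1..k-1} phi_{k-1,j} rho(k-j)]
            / [1 - sum_{j=1..k-1} phi_{k-1,j} rho(j)],
  phi_{k,j} = phi_{k-1,j} - phi_{kk} phi_{k-1,k-j},  j = 1..k-1.
Step k = 1:
  phi_11 = rho(1) = 0.4882.
Step k = 2:
  phi_22 = [rho(2) - phi_11 rho(1)] / [1 - phi_11 rho(1)] = [0.741 - (0.4882)(0.4882)] / [1 - (0.4882)(0.4882)]
         = 0.50266076 / 0.76166076 = 0.66.
Therefore phi_{22} = 0.6600.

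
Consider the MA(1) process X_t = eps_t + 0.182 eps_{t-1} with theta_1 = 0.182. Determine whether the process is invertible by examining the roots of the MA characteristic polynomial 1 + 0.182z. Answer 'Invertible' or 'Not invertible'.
\text{Invertible}

The MA(q) characteristic polynomial is P(z) = 1 + 0.182z.
Invertibility requires all roots to lie outside the unit circle, i.e. |z| > 1 for every root.
This is linear in z: 1 + (0.182) z = 0  =>  z = -1/(0.182) = -5.494505,  |z| = 5.494505.
Moduli of all roots: 5.4945.
All moduli strictly greater than 1? Yes.
Verdict: Invertible.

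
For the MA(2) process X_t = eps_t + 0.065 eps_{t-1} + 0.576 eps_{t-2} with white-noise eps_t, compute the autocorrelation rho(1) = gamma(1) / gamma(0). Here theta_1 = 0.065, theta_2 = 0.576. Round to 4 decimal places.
\rho(1) = 0.0767

For an MA(q) process with theta_0 = 1, the autocovariance is
  gamma(k) = sigma^2 * sum_{i=0..q-k} theta_i * theta_{i+k},
and rho(k) = gamma(k) / gamma(0). Sigma^2 cancels.
  numerator   = (1)*(0.065) + (0.065)*(0.576) = 0.10244.
  denominator = (1)^2 + (0.065)^2 + (0.576)^2 = 1.336001.
  rho(1) = 0.10244 / 1.336001 = 0.0767.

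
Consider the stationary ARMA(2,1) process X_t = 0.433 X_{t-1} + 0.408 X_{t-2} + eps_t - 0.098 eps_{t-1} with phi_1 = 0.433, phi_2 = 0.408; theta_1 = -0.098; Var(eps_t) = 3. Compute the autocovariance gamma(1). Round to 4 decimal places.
\gamma(1) = 4.4071

Multiply the model equation by X_{t-k} and take expectations. With theta_0 = psi_0 = 1 and psi_j the MA(infinity) weights, this gives
  gamma(k) - sum_i phi_i gamma(k-i) = c_k,
  c_k = sigma^2 * sum_{j=k..q} theta_j psi_{j-k}   (c_k = 0 for k > q),
using gamma(-m) = gamma(m).
psi-weights needed (psi_j = theta_j + sum_i phi_i psi_{j-i}):
  psi_1 = theta_1 + phi_1 = -0.098 + (0.433) = 0.335
Right-hand sides:
  c_0 = sigma^2 (1 + theta_1 psi_1) = 3 * (1 + (-0.098)(0.335)) = 3 * 0.96717 = 2.90151
  c_1 = sigma^2 theta_1 = 3 * (-0.098) = -0.294
  c_2 = 0
Equations for k = 0, 1, 2 (AR order 2, c_2 = 0):
  (E0) gamma(0) = phi_1 gamma(1) + phi_2 gamma(2) + c_0
  (E1) gamma(1) = phi_1 gamma(0) + phi_2 gamma(1) + c_1
  (E2) gamma(2) = phi_1 gamma(1) + phi_2 gamma(0)
From (E1): gamma(1) = A gamma(0) + B with
  A = phi_1 / (1 - phi_2) = 0.433 / 0.592 = 0.731419,   B = c_1 / (1 - phi_2) = -0.294 / 0.592 = -0.496622.
Insert (E2) into (E0): gamma(0) (1 - phi_2^2) = phi_1 (1 + phi_2) gamma(1) + c_0.
  phi_1 (1 + phi_2) = (0.433)(1.408) = 0.609664,   1 - phi_2^2 = 0.833536.
Replace gamma(1) by A gamma(0) + B and collect gamma(0):
  gamma(0) [0.833536 - (0.609664)(0.731419)] = (0.609664)(-0.496622) + 2.90151
  gamma(0) * 0.387616 = 2.598738
  gamma(0) = 2.598738 / 0.387616 = 6.704409.
  gamma(1) = A gamma(0) + B = (0.731419)(6.704409) + (-0.496622) = 4.40711.
Therefore gamma(1) = 4.4071 (to 4 decimal places).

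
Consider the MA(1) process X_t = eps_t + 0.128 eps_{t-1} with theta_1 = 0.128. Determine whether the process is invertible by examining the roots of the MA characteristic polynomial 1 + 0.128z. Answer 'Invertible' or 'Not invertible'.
\text{Invertible}

The MA(q) characteristic polynomial is P(z) = 1 + 0.128z.
Invertibility requires all roots to lie outside the unit circle, i.e. |z| > 1 for every root.
This is linear in z: 1 + (0.128) z = 0  =>  z = -1/(0.128) = -7.8125,  |z| = 7.8125.
Moduli of all roots: 7.8125.
All moduli strictly greater than 1? Yes.
Verdict: Invertible.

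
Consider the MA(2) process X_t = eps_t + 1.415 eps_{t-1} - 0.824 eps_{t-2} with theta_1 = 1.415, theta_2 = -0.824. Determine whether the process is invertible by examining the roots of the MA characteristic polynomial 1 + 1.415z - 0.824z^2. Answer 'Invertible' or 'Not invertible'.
\text{Not invertible}

The MA(q) characteristic polynomial is P(z) = 1 + 1.415z - 0.824z^2.
Invertibility requires all roots to lie outside the unit circle, i.e. |z| > 1 for every root.
Set 1 + (1.415) z + (-0.824) z^2 = 0, i.e. a z^2 + b z + c = 0 with a = -0.824, b = 1.415, c = 1.
Discriminant D = b^2 - 4ac = (1.415)^2 - 4*(-0.824)*1 = 2.002225 - (-3.296) = 5.298225.
D >= 0, so the roots are real: z = (-b +/- sqrt(D)) / (2a) = (-1.415 +/- 2.301787) / (-1.648).
  z_1 = (-1.415 + 2.301787) / (-1.648) = -0.5381,   |z_1| = 0.5381.
  z_2 = (-1.415 - 2.301787) / (-1.648) = 2.2553,   |z_2| = 2.2553.
Moduli of all roots: 0.5381, 2.2553.
All moduli strictly greater than 1? No.
Verdict: Not invertible.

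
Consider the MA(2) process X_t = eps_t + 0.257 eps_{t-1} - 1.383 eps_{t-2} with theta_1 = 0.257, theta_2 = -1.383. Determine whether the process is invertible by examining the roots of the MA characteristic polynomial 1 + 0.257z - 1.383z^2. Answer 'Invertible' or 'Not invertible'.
\text{Not invertible}

The MA(q) characteristic polynomial is P(z) = 1 + 0.257z - 1.383z^2.
Invertibility requires all roots to lie outside the unit circle, i.e. |z| > 1 for every root.
Set 1 + (0.257) z + (-1.383) z^2 = 0, i.e. a z^2 + b z + c = 0 with a = -1.383, b = 0.257, c = 1.
Discriminant D = b^2 - 4ac = (0.257)^2 - 4*(-1.383)*1 = 0.066049 - (-5.532) = 5.598049.
D >= 0, so the roots are real: z = (-b +/- sqrt(D)) / (2a) = (-0.257 +/- 2.36602) / (-2.766).
  z_1 = (-0.257 + 2.36602) / (-2.766) = -0.7625,   |z_1| = 0.7625.
  z_2 = (-0.257 - 2.36602) / (-2.766) = 0.9483,   |z_2| = 0.9483.
Moduli of all roots: 0.7625, 0.9483.
All moduli strictly greater than 1? No.
Verdict: Not invertible.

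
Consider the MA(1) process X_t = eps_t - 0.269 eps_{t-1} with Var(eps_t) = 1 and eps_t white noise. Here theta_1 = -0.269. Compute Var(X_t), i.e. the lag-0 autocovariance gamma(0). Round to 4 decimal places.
\gamma(0) = 1.0724

For an MA(q) process X_t = eps_t + sum_i theta_i eps_{t-i} with
Var(eps_t) = sigma^2, the variance is
  gamma(0) = sigma^2 * (1 + sum_i theta_i^2).
  sum_i theta_i^2 = (-0.269)^2 = 0.072361.
  gamma(0) = 1 * (1 + 0.072361) = 1 * 1.072361 = 1.072361, which rounds to 1.0724.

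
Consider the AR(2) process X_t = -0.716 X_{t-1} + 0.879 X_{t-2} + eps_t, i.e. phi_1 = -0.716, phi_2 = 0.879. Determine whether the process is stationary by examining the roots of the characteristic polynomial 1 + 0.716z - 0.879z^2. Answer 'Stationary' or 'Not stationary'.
\text{Not stationary}

The AR(p) characteristic polynomial is P(z) = 1 + 0.716z - 0.879z^2.
Stationarity requires all roots to lie outside the unit circle, i.e. |z| > 1 for every root.
Set 1 + (0.716) z + (-0.879) z^2 = 0, i.e. a z^2 + b z + c = 0 with a = -0.879, b = 0.716, c = 1.
Discriminant D = b^2 - 4ac = (0.716)^2 - 4*(-0.879)*1 = 0.512656 - (-3.516) = 4.028656.
D >= 0, so the roots are real: z = (-b +/- sqrt(D)) / (2a) = (-0.716 +/- 2.007151) / (-1.758).
  z_1 = (-0.716 + 2.007151) / (-1.758) = -0.7344,   |z_1| = 0.7344.
  z_2 = (-0.716 - 2.007151) / (-1.758) = 1.549,   |z_2| = 1.549.
Moduli of all roots: 0.7344, 1.5490.
All moduli strictly greater than 1? No.
Verdict: Not stationary.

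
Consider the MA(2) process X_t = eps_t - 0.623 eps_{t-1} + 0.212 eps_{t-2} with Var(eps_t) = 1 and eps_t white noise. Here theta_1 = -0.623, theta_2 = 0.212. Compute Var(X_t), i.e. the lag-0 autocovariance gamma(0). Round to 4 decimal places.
\gamma(0) = 1.4331

For an MA(q) process X_t = eps_t + sum_i theta_i eps_{t-i} with
Var(eps_t) = sigma^2, the variance is
  gamma(0) = sigma^2 * (1 + sum_i theta_i^2).
  sum_i theta_i^2 = (-0.623)^2 + (0.212)^2 = 0.388129 + 0.044944 = 0.433073.
  gamma(0) = 1 * (1 + 0.433073) = 1 * 1.433073 = 1.433073, which rounds to 1.4331.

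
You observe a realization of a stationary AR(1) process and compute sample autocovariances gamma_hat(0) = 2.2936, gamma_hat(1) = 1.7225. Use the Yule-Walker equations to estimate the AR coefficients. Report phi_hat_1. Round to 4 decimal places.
\hat\phi_{1} = 0.7510

The Yule-Walker equations for an AR(p) process read, in matrix form,
  Gamma_p phi = r_p,   with   (Gamma_p)_{ij} = gamma(|i - j|),
                       (r_p)_i = gamma(i),   i,j = 1..p.
Substitute the sample gammas (Toeplitz matrix and right-hand side of size 1):
  Gamma_p = [[2.2936]]
  r_p     = [1.7225]
With p = 1 this is the single equation gamma(0) phi_1 = gamma(1):
  phi_hat_1 = gamma(1) / gamma(0) = 1.7225 / 2.2936 = 0.7510.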